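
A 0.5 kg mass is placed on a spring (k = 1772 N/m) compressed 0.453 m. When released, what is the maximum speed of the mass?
½kx² = ½mv² ⇒ v = x√(k/m) = (0.453)√(1772/0.5) = 26.97 m/s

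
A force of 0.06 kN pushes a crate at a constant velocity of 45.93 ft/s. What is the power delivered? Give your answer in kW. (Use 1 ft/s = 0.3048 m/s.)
Convert to SI: F = 60.0 N, v = 13.9995 m/s
P = Fv = (60.0)(13.9995) = 839.968 W = 0.84 kW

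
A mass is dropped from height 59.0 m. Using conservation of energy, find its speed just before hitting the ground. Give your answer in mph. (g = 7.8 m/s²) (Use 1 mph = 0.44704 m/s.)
mgh = ½mv² ⇒ v = √(2gh) = √(2·7.8·59.0) = 30.3381 m/s = 67.86 mph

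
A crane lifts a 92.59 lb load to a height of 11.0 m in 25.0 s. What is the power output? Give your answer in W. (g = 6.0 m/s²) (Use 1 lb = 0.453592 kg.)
Convert to SI: m = 41.9981 kg, h = 11.0 m, t = 25.0 s
P = mgh/t = (41.9981)(6.0)(11.0)/25.0 = 110.9 W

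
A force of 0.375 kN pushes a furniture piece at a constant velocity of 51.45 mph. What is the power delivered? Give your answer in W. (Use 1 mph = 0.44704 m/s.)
Convert to SI: F = 375.0 N, v = 23.0002 m/s
P = Fv = (375.0)(23.0002) = 8625 W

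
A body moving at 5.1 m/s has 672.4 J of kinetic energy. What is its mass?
m = 2·KE/v² = 2·672.4/(5.1)² = 51.7 kg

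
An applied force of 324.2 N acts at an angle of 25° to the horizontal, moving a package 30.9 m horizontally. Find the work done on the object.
W = F·d·cosθ = (324.2)(30.9)cos(25°) = 9079 J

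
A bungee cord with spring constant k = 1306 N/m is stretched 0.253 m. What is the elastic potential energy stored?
PE = ½kx² = ½(1306)(0.253)² = 41.8 J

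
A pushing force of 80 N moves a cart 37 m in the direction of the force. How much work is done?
W = F·d = (80)(37) = 2960 J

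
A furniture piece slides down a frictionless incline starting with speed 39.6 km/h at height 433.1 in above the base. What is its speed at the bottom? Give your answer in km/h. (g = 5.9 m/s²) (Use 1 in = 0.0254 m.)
Convert to SI: v₀ = 11.0 m/s, h = 11.0007 m
½mv₀² + mgh = ½mv² ⇒ v = √(v₀² + 2gh) = √(11.0² + 2·5.9·11.0007) = 15.8369 m/s = 57.01 km/h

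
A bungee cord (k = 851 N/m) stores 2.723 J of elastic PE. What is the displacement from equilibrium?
x = √(2·PE/k) = √(2·2.723/851) = 0.08 m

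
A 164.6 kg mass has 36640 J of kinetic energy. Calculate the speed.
v = √(2·KE/m) = √(2·36640/164.6) = 21.1 m/s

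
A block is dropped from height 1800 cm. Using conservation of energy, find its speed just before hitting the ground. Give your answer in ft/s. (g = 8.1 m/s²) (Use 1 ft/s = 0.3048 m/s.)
Convert to SI: h = 18.0 m
mgh = ½mv² ⇒ v = √(2gh) = √(2·8.1·18.0) = 17.0763 m/s = 56.02 ft/s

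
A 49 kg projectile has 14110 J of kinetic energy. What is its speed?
v = √(2·KE/m) = √(2·14110/49) = 24.0 m/s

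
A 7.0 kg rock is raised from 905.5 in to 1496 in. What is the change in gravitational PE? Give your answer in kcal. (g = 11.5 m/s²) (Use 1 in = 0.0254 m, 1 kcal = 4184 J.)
Convert to SI: m = 7.0 kg, Δh = 14.9987 m
ΔPE = mgΔh = (7.0)(11.5)(14.9987) = 1207.4 J = 0.2886 kcal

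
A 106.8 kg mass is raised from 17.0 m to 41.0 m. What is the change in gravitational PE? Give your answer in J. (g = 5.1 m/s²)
ΔPE = mgΔh = (106.8)(5.1)(24.0) = 13070 J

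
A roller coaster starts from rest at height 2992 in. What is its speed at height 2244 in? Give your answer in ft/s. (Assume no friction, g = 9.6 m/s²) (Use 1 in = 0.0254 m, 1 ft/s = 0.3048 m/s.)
Convert to SI: h₁−h₂ = 18.9992 m
mgh₁ = mgh₂ + ½mv² ⇒ v = √(2g(h₁−h₂)) = √(2·9.6·18.9992) = 19.0993 m/s = 62.66 ft/s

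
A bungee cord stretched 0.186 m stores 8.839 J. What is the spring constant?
k = 2·PE/x² = 2·8.839/(0.186)² = 511.0 N/m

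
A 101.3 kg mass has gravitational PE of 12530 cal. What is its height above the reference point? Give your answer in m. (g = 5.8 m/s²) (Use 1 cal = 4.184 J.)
Convert to SI: m = 101.3 kg, PE = 52425.5 J
h = PE/(mg) = 52425.5/(101.3·5.8) = 89.23 m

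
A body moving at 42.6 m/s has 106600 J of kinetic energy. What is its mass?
m = 2·KE/v² = 2·106600/(42.6)² = 117.5 kg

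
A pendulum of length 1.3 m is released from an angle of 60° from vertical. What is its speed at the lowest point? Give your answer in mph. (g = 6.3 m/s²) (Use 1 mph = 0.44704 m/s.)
h = L(1 − cosθ) = 1.3(1 − cos60°) = 0.65 m
v = √(2gh) = √(2·6.3·0.65) = 2.86182 m/s = 6.402 mph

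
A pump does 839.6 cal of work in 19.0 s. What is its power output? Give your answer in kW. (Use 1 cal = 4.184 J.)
Convert to SI: W = 3512.89 J, t = 19.0 s
P = W/t = 3512.89/19.0 = 184.889 W = 0.1849 kW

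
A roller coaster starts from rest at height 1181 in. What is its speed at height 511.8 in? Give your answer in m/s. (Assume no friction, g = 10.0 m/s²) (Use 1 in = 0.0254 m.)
Convert to SI: h₁−h₂ = 16.9977 m
mgh₁ = mgh₂ + ½mv² ⇒ v = √(2g(h₁−h₂)) = √(2·10.0·16.9977) = 18.44 m/s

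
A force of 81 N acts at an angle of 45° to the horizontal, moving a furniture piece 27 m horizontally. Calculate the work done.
W = F·d·cosθ = (81)(27)cos(45°) = 1546 J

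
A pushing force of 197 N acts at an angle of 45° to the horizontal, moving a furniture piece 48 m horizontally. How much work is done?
W = F·d·cosθ = (197)(48)cos(45°) = 6686 J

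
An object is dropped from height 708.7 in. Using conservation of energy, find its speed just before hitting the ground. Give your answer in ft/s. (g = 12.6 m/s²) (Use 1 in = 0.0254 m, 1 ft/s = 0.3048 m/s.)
Convert to SI: h = 18.001 m
mgh = ½mv² ⇒ v = √(2gh) = √(2·12.6·18.001) = 21.2985 m/s = 69.88 ft/s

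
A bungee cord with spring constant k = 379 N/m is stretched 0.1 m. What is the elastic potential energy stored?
PE = ½kx² = ½(379)(0.1)² = 1.895 J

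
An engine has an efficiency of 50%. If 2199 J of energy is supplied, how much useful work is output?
W_out = η·W_in = 0.5·2199 = 1099.5 J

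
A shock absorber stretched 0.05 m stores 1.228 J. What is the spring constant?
k = 2·PE/x² = 2·1.228/(0.05)² = 982.4 N/m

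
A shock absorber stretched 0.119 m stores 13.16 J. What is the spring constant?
k = 2·PE/x² = 2·13.16/(0.119)² = 1859 N/m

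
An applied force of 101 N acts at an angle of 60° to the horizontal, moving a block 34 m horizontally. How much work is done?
W = F·d·cosθ = (101)(34)cos(60°) = 1717 J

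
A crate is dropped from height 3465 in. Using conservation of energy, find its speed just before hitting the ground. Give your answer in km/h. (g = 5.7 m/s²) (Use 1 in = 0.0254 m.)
Convert to SI: h = 88.011 m
mgh = ½mv² ⇒ v = √(2gh) = √(2·5.7·88.011) = 31.6753 m/s = 114.0 km/h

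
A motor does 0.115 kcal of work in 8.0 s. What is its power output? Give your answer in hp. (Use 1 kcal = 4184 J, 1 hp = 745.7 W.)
Convert to SI: W = 481.16 J, t = 8.0 s
P = W/t = 481.16/8.0 = 60.145 W = 0.08066 hp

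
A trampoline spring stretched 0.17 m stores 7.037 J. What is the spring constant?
k = 2·PE/x² = 2·7.037/(0.17)² = 487.0 N/m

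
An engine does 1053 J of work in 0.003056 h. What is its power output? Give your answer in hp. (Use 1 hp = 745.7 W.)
Convert to SI: W = 1053.0 J, t = 11.0016 s
P = W/t = 1053.0/11.0016 = 95.7134 W = 0.1284 hp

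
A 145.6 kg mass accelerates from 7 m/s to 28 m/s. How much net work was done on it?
W = ΔKE = ½m(v₂² − v₁²) = ½(145.6)(28² − 7²) = 53508.0 J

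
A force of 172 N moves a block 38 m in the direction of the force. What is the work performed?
W = F·d = (172)(38) = 6536 J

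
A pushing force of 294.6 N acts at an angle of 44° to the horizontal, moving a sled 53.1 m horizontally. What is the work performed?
W = F·d·cosθ = (294.6)(53.1)cos(44°) = 11250 J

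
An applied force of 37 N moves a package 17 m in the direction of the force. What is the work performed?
W = F·d = (37)(17) = 629.0 J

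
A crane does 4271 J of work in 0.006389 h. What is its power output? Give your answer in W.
Convert to SI: W = 4271.0 J, t = 23.0004 s
P = W/t = 4271.0/23.0004 = 185.7 W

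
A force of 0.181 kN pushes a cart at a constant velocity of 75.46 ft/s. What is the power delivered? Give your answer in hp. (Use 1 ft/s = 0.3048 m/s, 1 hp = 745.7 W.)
Convert to SI: F = 181.0 N, v = 23.0002 m/s
P = Fv = (181.0)(23.0002) = 4163.04 W = 5.583 hp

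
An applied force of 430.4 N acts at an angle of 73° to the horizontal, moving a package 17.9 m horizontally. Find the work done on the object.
W = F·d·cosθ = (430.4)(17.9)cos(73°) = 2252 J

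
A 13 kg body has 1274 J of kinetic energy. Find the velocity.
v = √(2·KE/m) = √(2·1274/13) = 14.0 m/s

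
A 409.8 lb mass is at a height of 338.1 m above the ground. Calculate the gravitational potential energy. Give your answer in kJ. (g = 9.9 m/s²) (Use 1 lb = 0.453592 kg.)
Convert to SI: m = 185.882 kg, h = 338.1 m
PE = mgh = (185.882)(9.9)(338.1) = 622182 J = 622.2 kJ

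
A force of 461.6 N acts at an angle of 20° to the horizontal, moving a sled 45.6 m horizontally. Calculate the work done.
W = F·d·cosθ = (461.6)(45.6)cos(20°) = 19780 J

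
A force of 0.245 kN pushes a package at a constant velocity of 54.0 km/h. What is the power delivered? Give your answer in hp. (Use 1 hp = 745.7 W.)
Convert to SI: F = 245.0 N, v = 15.0 m/s
P = Fv = (245.0)(15.0) = 3675.0 W = 4.928 hp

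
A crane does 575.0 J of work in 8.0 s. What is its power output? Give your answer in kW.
P = W/t = 575.0/8.0 = 71.875 W = 0.07188 kW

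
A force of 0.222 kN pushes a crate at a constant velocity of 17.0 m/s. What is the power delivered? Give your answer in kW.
Convert to SI: F = 222.0 N, v = 17.0 m/s
P = Fv = (222.0)(17.0) = 3774.0 W = 3.774 kW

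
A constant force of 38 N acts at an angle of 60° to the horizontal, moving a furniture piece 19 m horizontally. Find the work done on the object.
W = F·d·cosθ = (38)(19)cos(60°) = 361.0 J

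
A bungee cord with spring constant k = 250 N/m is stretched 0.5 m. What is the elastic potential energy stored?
PE = ½kx² = ½(250)(0.5)² = 31.25 J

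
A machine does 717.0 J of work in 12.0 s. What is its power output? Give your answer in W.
P = W/t = 717.0/12.0 = 59.75 W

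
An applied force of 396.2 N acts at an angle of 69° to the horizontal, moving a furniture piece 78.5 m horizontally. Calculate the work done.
W = F·d·cosθ = (396.2)(78.5)cos(69°) = 11150 J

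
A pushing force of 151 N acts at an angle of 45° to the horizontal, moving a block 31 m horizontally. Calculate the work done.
W = F·d·cosθ = (151)(31)cos(45°) = 3310 J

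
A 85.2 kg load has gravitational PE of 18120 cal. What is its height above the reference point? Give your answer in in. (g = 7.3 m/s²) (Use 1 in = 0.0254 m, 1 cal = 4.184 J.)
Convert to SI: m = 85.2 kg, PE = 75814.1 J
h = PE/(mg) = 75814.1/(85.2·7.3) = 121.895 m = 4799 in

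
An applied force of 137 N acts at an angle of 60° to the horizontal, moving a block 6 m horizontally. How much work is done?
W = F·d·cosθ = (137)(6)cos(60°) = 411.0 J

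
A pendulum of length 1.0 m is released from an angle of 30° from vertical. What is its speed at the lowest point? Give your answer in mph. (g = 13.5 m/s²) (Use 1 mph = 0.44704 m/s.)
h = L(1 − cosθ) = 1.0(1 − cos30°) = 0.133975 m
v = √(2gh) = √(2·13.5·0.133975) = 1.90192 m/s = 4.254 mph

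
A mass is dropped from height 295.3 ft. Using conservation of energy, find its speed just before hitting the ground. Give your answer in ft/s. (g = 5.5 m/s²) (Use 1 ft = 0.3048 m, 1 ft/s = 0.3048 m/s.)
Convert to SI: h = 90.0074 m
mgh = ½mv² ⇒ v = √(2gh) = √(2·5.5·90.0074) = 31.4656 m/s = 103.2 ft/s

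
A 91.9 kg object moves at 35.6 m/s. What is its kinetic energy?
KE = ½mv² = ½(91.9)(35.6)² = 58240 J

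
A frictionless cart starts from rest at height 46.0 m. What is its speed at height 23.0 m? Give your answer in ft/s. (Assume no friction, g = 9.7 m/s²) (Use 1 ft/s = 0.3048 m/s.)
mgh₁ = mgh₂ + ½mv² ⇒ v = √(2g(h₁−h₂)) = √(2·9.7·23.0) = 21.1234 m/s = 69.3 ft/s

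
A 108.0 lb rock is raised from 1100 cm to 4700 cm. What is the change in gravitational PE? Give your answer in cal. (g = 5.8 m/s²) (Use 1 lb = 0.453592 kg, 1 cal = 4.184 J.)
Convert to SI: m = 48.9879 kg, Δh = 36.0 m
ΔPE = mgΔh = (48.9879)(5.8)(36.0) = 10228.7 J = 2445 cal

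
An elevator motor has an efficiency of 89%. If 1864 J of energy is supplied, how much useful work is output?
W_out = η·W_in = 0.89·1864 = 1658.96 J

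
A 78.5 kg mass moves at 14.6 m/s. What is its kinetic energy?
KE = ½mv² = ½(78.5)(14.6)² = 8367 J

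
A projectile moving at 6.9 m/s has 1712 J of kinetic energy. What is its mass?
m = 2·KE/v² = 2·1712/(6.9)² = 71.92 kg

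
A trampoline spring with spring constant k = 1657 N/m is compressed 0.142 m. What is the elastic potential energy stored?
PE = ½kx² = ½(1657)(0.142)² = 16.71 J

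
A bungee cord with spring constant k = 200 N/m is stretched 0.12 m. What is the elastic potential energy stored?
PE = ½kx² = ½(200)(0.12)² = 1.44 J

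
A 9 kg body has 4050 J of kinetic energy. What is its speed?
v = √(2·KE/m) = √(2·4050/9) = 30.0 m/s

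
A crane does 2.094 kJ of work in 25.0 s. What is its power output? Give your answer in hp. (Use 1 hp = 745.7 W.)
Convert to SI: W = 2094.0 J, t = 25.0 s
P = W/t = 2094.0/25.0 = 83.76 W = 0.1123 hp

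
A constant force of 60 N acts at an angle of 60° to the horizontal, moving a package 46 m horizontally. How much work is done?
W = F·d·cosθ = (60)(46)cos(60°) = 1380 J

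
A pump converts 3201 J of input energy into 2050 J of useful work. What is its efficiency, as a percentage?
η = W_out/W_in = 2050/3201 = 64.04%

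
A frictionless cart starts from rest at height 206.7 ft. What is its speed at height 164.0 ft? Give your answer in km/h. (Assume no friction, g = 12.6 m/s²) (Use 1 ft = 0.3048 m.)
Convert to SI: h₁−h₂ = 13.015 m
mgh₁ = mgh₂ + ½mv² ⇒ v = √(2g(h₁−h₂)) = √(2·12.6·13.015) = 18.1101 m/s = 65.2 km/h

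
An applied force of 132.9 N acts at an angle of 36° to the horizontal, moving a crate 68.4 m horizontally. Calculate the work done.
W = F·d·cosθ = (132.9)(68.4)cos(36°) = 7354 J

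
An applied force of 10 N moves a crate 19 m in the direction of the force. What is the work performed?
W = F·d = (10)(19) = 190.0 J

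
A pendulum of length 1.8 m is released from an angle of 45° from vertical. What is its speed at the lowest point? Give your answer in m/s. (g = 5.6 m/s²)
h = L(1 − cosθ) = 1.8(1 − cos45°) = 0.527208 m
v = √(2gh) = √(2·5.6·0.527208) = 2.43 m/s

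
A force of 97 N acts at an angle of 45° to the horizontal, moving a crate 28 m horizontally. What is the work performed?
W = F·d·cosθ = (97)(28)cos(45°) = 1921 J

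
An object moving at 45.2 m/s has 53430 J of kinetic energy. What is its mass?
m = 2·KE/v² = 2·53430/(45.2)² = 52.3 kg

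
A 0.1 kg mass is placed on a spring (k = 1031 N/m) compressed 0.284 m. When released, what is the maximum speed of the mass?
½kx² = ½mv² ⇒ v = x√(k/m) = (0.284)√(1031/0.1) = 28.84 m/s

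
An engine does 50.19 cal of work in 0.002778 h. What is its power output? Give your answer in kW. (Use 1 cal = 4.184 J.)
Convert to SI: W = 209.995 J, t = 10.0008 s
P = W/t = 209.995/10.0008 = 20.9978 W = 0.021 kW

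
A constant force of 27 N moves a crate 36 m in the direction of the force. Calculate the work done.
W = F·d = (27)(36) = 972.0 J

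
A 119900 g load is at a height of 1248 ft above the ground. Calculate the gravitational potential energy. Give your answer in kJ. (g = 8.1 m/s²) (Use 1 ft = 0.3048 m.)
Convert to SI: m = 119.9 kg, h = 380.39 m
PE = mgh = (119.9)(8.1)(380.39) = 369431 J = 369.4 kJ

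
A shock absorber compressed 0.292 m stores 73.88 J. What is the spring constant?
k = 2·PE/x² = 2·73.88/(0.292)² = 1733 N/m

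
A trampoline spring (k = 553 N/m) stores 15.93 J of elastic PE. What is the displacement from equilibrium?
x = √(2·PE/k) = √(2·15.93/553) = 0.24 m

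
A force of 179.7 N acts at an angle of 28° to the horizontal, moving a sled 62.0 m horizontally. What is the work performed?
W = F·d·cosθ = (179.7)(62.0)cos(28°) = 9837 J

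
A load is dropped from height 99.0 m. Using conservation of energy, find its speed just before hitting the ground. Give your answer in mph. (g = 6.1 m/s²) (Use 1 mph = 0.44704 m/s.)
mgh = ½mv² ⇒ v = √(2gh) = √(2·6.1·99.0) = 34.7534 m/s = 77.74 mph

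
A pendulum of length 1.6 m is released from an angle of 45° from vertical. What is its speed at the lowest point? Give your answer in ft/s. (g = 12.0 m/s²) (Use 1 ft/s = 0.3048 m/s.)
h = L(1 − cosθ) = 1.6(1 − cos45°) = 0.468629 m
v = √(2gh) = √(2·12.0·0.468629) = 3.35367 m/s = 11.0 ft/s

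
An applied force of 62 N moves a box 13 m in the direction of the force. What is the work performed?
W = F·d = (62)(13) = 806.0 J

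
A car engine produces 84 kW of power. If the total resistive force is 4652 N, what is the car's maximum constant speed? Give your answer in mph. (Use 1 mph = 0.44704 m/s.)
P = Fv ⇒ v = P/F = 84000 W/4652.0 N = 18.0567 m/s = 40.39 mph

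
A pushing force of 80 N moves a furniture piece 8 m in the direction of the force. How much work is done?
W = F·d = (80)(8) = 640.0 J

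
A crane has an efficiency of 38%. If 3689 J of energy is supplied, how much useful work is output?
W_out = η·W_in = 0.38·3689 = 1401.82 J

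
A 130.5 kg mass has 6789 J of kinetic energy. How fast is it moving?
v = √(2·KE/m) = √(2·6789/130.5) = 10.2 m/s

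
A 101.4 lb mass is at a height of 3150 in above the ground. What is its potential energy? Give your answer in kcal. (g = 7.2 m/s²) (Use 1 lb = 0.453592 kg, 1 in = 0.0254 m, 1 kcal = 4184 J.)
Convert to SI: m = 45.9942 kg, h = 80.01 m
PE = mgh = (45.9942)(7.2)(80.01) = 26496.0 J = 6.333 kcal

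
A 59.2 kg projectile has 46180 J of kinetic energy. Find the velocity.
v = √(2·KE/m) = √(2·46180/59.2) = 39.5 m/s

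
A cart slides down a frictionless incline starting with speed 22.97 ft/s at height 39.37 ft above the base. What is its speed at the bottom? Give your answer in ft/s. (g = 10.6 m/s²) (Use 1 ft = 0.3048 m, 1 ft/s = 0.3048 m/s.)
Convert to SI: v₀ = 7.00126 m/s, h = 12.0 m
½mv₀² + mgh = ½mv² ⇒ v = √(v₀² + 2gh) = √(7.00126² + 2·10.6·12.0) = 17.4189 m/s = 57.15 ft/s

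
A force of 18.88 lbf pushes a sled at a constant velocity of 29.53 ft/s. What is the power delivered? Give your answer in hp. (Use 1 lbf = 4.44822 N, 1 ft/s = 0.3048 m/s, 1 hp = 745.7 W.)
Convert to SI: F = 83.9824 N, v = 9.00074 m/s
P = Fv = (83.9824)(9.00074) = 755.904 W = 1.014 hp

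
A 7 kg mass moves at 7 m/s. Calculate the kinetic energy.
KE = ½mv² = ½(7)(7)² = 171.5 J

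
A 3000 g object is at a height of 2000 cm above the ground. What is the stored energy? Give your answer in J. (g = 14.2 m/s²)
Convert to SI: m = 3.0 kg, h = 20.0 m
PE = mgh = (3.0)(14.2)(20.0) = 852.0 J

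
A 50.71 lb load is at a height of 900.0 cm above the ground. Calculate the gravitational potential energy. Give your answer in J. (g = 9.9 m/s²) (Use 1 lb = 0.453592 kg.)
Convert to SI: m = 23.0017 kg, h = 9.0 m
PE = mgh = (23.0017)(9.9)(9.0) = 2049 J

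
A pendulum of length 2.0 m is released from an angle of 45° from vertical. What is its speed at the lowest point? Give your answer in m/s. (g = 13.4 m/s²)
h = L(1 − cosθ) = 2.0(1 − cos45°) = 0.585786 m
v = √(2gh) = √(2·13.4·0.585786) = 3.962 m/s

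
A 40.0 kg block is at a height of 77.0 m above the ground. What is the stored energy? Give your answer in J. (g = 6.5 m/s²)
PE = mgh = (40.0)(6.5)(77.0) = 20020 J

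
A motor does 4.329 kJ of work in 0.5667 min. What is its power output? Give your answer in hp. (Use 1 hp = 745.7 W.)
Convert to SI: W = 4329.0 J, t = 34.002 s
P = W/t = 4329.0/34.002 = 127.316 W = 0.1707 hp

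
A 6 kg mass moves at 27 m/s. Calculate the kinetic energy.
KE = ½mv² = ½(6)(27)² = 2187.0 J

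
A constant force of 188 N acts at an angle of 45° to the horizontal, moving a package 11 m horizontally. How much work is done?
W = F·d·cosθ = (188)(11)cos(45°) = 1462 J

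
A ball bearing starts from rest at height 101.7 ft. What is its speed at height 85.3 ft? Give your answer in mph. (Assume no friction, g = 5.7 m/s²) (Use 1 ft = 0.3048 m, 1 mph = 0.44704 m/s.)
Convert to SI: h₁−h₂ = 4.99872 m
mgh₁ = mgh₂ + ½mv² ⇒ v = √(2g(h₁−h₂)) = √(2·5.7·4.99872) = 7.54887 m/s = 16.89 mph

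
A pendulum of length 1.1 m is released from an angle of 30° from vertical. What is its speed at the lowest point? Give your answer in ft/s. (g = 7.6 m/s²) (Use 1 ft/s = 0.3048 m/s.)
h = L(1 − cosθ) = 1.1(1 − cos30°) = 0.147372 m
v = √(2gh) = √(2·7.6·0.147372) = 1.49668 m/s = 4.91 ft/s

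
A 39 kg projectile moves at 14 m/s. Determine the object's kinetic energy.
KE = ½mv² = ½(39)(14)² = 3822.0 J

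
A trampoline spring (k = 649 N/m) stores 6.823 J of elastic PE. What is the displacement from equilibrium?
x = √(2·PE/k) = √(2·6.823/649) = 0.145 m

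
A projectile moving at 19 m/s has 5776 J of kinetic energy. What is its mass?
m = 2·KE/v² = 2·5776/(19)² = 32.0 kg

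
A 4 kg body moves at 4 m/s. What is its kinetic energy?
KE = ½mv² = ½(4)(4)² = 32.0 J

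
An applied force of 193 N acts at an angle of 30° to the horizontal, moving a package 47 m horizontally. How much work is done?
W = F·d·cosθ = (193)(47)cos(30°) = 7856 J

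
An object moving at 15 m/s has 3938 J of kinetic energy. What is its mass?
m = 2·KE/v² = 2·3938/(15)² = 35.0 kg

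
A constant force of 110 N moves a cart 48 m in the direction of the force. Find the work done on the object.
W = F·d = (110)(48) = 5280 J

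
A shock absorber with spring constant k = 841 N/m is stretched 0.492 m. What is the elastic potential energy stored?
PE = ½kx² = ½(841)(0.492)² = 101.8 J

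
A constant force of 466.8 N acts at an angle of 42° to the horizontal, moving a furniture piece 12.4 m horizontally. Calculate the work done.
W = F·d·cosθ = (466.8)(12.4)cos(42°) = 4302 J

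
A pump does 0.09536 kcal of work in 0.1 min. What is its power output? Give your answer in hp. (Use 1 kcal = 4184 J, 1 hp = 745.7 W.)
Convert to SI: W = 398.986 J, t = 6.0 s
P = W/t = 398.986/6.0 = 66.4977 W = 0.08917 hp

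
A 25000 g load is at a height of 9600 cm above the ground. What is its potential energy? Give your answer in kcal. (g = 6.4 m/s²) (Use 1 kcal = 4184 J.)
Convert to SI: m = 25.0 kg, h = 96.0 m
PE = mgh = (25.0)(6.4)(96.0) = 15360.0 J = 3.671 kcal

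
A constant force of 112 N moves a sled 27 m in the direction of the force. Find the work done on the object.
W = F·d = (112)(27) = 3024 J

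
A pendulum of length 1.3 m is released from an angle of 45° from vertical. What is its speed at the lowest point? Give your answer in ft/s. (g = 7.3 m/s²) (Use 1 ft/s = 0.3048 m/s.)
h = L(1 − cosθ) = 1.3(1 − cos45°) = 0.380761 m
v = √(2gh) = √(2·7.3·0.380761) = 2.35778 m/s = 7.735 ft/s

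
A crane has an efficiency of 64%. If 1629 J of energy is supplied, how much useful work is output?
W_out = η·W_in = 0.64·1629 = 1042.56 J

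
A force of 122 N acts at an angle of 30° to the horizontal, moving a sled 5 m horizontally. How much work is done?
W = F·d·cosθ = (122)(5)cos(30°) = 528.3 J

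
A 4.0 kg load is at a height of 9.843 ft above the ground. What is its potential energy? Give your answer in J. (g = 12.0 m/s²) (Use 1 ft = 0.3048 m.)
Convert to SI: m = 4.0 kg, h = 3.00015 m
PE = mgh = (4.0)(12.0)(3.00015) = 144.0 J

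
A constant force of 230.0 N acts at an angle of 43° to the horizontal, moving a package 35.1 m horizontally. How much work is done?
W = F·d·cosθ = (230.0)(35.1)cos(43°) = 5904 J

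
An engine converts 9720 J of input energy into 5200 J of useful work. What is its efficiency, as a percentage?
η = W_out/W_in = 5200/9720 = 53.5%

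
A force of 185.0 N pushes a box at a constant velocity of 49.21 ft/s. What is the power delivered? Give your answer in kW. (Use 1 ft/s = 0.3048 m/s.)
Convert to SI: F = 185.0 N, v = 14.9992 m/s
P = Fv = (185.0)(14.9992) = 2774.85 W = 2.775 kW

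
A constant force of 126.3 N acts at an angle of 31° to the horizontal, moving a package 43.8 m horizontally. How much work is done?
W = F·d·cosθ = (126.3)(43.8)cos(31°) = 4742 J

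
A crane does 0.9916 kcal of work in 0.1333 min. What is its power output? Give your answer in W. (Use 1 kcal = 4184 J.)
Convert to SI: W = 4148.85 J, t = 7.998 s
P = W/t = 4148.85/7.998 = 518.7 W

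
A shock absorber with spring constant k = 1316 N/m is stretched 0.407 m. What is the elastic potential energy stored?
PE = ½kx² = ½(1316)(0.407)² = 109.0 J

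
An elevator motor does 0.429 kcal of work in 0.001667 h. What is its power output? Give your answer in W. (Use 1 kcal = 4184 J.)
Convert to SI: W = 1794.94 J, t = 6.0012 s
P = W/t = 1794.94/6.0012 = 299.1 W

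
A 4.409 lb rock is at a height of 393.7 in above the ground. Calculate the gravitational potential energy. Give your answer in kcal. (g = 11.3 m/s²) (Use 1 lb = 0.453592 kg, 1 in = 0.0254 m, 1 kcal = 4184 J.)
Convert to SI: m = 1.99989 kg, h = 9.99998 m
PE = mgh = (1.99989)(11.3)(9.99998) = 225.987 J = 0.05401 kcal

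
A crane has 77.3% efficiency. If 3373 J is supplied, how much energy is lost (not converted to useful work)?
W_lost = W_in(1 − η) = 3373·(1 − 0.773) = 765.7 J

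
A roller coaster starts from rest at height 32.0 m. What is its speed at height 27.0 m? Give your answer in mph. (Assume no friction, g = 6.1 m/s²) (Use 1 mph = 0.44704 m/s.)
mgh₁ = mgh₂ + ½mv² ⇒ v = √(2g(h₁−h₂)) = √(2·6.1·5.0) = 7.81025 m/s = 17.47 mph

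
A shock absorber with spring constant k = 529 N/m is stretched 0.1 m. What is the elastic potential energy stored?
PE = ½kx² = ½(529)(0.1)² = 2.645 J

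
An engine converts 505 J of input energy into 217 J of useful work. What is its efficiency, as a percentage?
η = W_out/W_in = 217/505 = 42.97%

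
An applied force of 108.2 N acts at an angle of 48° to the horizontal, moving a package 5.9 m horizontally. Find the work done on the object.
W = F·d·cosθ = (108.2)(5.9)cos(48°) = 427.2 J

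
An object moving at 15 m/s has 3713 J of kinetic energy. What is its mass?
m = 2·KE/v² = 2·3713/(15)² = 33.0 kg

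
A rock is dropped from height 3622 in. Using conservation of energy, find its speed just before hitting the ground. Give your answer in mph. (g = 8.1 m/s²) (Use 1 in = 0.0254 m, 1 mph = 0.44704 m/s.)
Convert to SI: h = 91.9988 m
mgh = ½mv² ⇒ v = √(2gh) = √(2·8.1·91.9988) = 38.6054 m/s = 86.36 mph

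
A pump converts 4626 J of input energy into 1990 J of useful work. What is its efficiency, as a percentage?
η = W_out/W_in = 1990/4626 = 43.02%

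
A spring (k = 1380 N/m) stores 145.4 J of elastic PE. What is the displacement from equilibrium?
x = √(2·PE/k) = √(2·145.4/1380) = 0.459 m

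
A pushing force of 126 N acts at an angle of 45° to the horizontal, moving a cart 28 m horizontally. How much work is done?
W = F·d·cosθ = (126)(28)cos(45°) = 2495 J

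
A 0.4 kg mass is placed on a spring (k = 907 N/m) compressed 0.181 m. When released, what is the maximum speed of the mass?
½kx² = ½mv² ⇒ v = x√(k/m) = (0.181)√(907/0.4) = 8.619 m/s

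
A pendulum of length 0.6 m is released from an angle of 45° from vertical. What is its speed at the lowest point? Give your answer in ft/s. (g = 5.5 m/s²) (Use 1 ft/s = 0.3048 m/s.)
h = L(1 − cosθ) = 0.6(1 − cos45°) = 0.175736 m
v = √(2gh) = √(2·5.5·0.175736) = 1.39036 m/s = 4.562 ft/s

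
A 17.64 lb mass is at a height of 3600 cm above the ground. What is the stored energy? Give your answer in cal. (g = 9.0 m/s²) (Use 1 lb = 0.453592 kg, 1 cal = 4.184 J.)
Convert to SI: m = 8.00136 kg, h = 36.0 m
PE = mgh = (8.00136)(9.0)(36.0) = 2592.44 J = 619.6 cal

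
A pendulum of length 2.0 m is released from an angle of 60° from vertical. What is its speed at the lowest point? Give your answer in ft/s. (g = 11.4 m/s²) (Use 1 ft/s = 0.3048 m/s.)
h = L(1 − cosθ) = 2.0(1 − cos60°) = 1.0 m
v = √(2gh) = √(2·11.4·1.0) = 4.77493 m/s = 15.67 ft/s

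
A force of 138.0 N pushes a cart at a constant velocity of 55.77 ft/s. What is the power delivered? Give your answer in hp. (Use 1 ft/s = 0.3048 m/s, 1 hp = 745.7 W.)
Convert to SI: F = 138.0 N, v = 16.9987 m/s
P = Fv = (138.0)(16.9987) = 2345.82 W = 3.146 hp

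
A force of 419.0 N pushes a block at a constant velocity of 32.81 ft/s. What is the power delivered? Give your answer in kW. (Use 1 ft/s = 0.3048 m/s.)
Convert to SI: F = 419.0 N, v = 10.0005 m/s
P = Fv = (419.0)(10.0005) = 4190.2 W = 4.19 kW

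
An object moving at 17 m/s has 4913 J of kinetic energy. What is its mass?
m = 2·KE/v² = 2·4913/(17)² = 34.0 kg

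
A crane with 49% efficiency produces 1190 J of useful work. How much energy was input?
W_in = W_out/η = 1190/0.49 = 2429 J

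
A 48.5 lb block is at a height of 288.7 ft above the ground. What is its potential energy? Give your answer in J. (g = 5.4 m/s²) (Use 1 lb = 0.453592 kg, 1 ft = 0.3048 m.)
Convert to SI: m = 21.9992 kg, h = 87.9958 m
PE = mgh = (21.9992)(5.4)(87.9958) = 10450 J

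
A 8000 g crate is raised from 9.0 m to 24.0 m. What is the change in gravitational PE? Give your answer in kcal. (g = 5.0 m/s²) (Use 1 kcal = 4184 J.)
Convert to SI: m = 8.0 kg, Δh = 15.0 m
ΔPE = mgΔh = (8.0)(5.0)(15.0) = 600.0 J = 0.1434 kcal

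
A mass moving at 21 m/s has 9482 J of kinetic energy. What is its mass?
m = 2·KE/v² = 2·9482/(21)² = 43.0 kg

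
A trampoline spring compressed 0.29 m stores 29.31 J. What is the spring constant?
k = 2·PE/x² = 2·29.31/(0.29)² = 697.0 N/m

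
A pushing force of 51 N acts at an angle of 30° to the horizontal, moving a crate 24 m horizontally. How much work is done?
W = F·d·cosθ = (51)(24)cos(30°) = 1060 J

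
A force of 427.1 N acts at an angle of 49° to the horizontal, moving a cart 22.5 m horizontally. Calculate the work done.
W = F·d·cosθ = (427.1)(22.5)cos(49°) = 6305 J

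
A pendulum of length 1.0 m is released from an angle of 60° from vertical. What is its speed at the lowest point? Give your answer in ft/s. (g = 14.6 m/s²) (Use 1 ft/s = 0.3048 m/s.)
h = L(1 − cosθ) = 1.0(1 − cos60°) = 0.5 m
v = √(2gh) = √(2·14.6·0.5) = 3.82099 m/s = 12.54 ft/s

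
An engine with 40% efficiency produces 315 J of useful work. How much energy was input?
W_in = W_out/η = 315/0.4 = 787.5 J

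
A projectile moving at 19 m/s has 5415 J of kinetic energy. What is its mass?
m = 2·KE/v² = 2·5415/(19)² = 30.0 kg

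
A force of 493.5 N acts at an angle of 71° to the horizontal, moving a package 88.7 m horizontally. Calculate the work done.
W = F·d·cosθ = (493.5)(88.7)cos(71°) = 14250 J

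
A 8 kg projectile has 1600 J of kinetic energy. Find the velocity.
v = √(2·KE/m) = √(2·1600/8) = 20.0 m/s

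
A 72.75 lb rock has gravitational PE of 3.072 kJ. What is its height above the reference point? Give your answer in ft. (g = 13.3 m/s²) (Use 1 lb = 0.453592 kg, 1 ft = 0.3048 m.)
Convert to SI: m = 32.9988 kg, PE = 3072.0 J
h = PE/(mg) = 3072.0/(32.9988·13.3) = 6.99957 m = 22.96 ft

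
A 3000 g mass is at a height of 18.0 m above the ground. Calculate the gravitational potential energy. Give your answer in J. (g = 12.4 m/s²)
Convert to SI: m = 3.0 kg, h = 18.0 m
PE = mgh = (3.0)(12.4)(18.0) = 669.6 J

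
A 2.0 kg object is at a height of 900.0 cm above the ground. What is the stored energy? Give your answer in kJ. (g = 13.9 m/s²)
Convert to SI: m = 2.0 kg, h = 9.0 m
PE = mgh = (2.0)(13.9)(9.0) = 250.2 J = 0.2502 kJ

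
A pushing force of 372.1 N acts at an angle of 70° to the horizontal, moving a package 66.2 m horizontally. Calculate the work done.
W = F·d·cosθ = (372.1)(66.2)cos(70°) = 8425 J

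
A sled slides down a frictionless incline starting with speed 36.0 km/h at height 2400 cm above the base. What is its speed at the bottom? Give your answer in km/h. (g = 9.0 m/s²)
Convert to SI: v₀ = 10.0 m/s, h = 24.0 m
½mv₀² + mgh = ½mv² ⇒ v = √(v₀² + 2gh) = √(10.0² + 2·9.0·24.0) = 23.0651 m/s = 83.03 km/h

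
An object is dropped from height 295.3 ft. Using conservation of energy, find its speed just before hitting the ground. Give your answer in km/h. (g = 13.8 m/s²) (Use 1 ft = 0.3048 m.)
Convert to SI: h = 90.0074 m
mgh = ½mv² ⇒ v = √(2gh) = √(2·13.8·90.0074) = 49.8418 m/s = 179.4 km/h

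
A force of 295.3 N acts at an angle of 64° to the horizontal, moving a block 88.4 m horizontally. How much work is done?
W = F·d·cosθ = (295.3)(88.4)cos(64°) = 11440 J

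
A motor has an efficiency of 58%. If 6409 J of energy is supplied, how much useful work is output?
W_out = η·W_in = 0.58·6409 = 3717.22 J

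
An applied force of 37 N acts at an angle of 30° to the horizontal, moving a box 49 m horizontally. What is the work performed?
W = F·d·cosθ = (37)(49)cos(30°) = 1570 J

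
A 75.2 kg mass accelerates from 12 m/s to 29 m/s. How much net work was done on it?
W = ΔKE = ½m(v₂² − v₁²) = ½(75.2)(29² − 12²) = 26207.2 J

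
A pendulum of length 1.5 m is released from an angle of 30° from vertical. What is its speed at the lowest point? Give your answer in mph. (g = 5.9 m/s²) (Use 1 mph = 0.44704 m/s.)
h = L(1 − cosθ) = 1.5(1 − cos30°) = 0.200962 m
v = √(2gh) = √(2·5.9·0.200962) = 1.53992 m/s = 3.445 mph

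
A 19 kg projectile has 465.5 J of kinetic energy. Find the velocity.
v = √(2·KE/m) = √(2·465.5/19) = 7.0 m/s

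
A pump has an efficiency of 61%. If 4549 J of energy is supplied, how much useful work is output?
W_out = η·W_in = 0.61·4549 = 2774.89 J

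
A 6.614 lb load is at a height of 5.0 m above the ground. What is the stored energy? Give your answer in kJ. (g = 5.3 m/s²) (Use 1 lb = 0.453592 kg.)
Convert to SI: m = 3.00006 kg, h = 5.0 m
PE = mgh = (3.00006)(5.3)(5.0) = 79.5015 J = 0.0795 kJ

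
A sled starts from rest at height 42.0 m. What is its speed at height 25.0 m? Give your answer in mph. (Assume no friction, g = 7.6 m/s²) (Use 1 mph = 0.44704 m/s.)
mgh₁ = mgh₂ + ½mv² ⇒ v = √(2g(h₁−h₂)) = √(2·7.6·17.0) = 16.0748 m/s = 35.96 mph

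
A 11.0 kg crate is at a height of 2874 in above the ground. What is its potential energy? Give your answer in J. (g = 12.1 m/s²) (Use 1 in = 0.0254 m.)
Convert to SI: m = 11.0 kg, h = 72.9996 m
PE = mgh = (11.0)(12.1)(72.9996) = 9716 J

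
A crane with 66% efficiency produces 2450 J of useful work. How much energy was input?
W_in = W_out/η = 2450/0.66 = 3712 J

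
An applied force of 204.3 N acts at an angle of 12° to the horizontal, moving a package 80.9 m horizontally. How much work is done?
W = F·d·cosθ = (204.3)(80.9)cos(12°) = 16170 J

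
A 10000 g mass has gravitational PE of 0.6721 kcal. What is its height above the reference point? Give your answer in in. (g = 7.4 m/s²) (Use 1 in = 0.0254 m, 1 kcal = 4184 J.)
Convert to SI: m = 10.0 kg, PE = 2812.07 J
h = PE/(mg) = 2812.07/(10.0·7.4) = 38.0009 m = 1496 in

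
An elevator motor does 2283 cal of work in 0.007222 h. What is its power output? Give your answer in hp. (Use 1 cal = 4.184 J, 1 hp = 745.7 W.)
Convert to SI: W = 9552.07 J, t = 25.9992 s
P = W/t = 9552.07/25.9992 = 367.399 W = 0.4927 hp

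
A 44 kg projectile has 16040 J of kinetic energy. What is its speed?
v = √(2·KE/m) = √(2·16040/44) = 27.0 m/s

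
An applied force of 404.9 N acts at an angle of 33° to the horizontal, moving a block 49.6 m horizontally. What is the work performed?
W = F·d·cosθ = (404.9)(49.6)cos(33°) = 16840 J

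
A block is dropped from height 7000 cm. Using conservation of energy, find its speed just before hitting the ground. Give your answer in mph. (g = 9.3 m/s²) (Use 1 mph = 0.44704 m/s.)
Convert to SI: h = 70.0 m
mgh = ½mv² ⇒ v = √(2gh) = √(2·9.3·70.0) = 36.0832 m/s = 80.72 mph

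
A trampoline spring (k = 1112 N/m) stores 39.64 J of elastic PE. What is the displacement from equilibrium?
x = √(2·PE/k) = √(2·39.64/1112) = 0.267 m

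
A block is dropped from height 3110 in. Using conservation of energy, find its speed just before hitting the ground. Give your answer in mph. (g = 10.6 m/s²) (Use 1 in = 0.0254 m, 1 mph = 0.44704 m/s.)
Convert to SI: h = 78.994 m
mgh = ½mv² ⇒ v = √(2gh) = √(2·10.6·78.994) = 40.9228 m/s = 91.54 mph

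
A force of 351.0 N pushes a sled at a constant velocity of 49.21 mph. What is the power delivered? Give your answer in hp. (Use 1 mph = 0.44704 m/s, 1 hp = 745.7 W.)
Convert to SI: F = 351.0 N, v = 21.9988 m/s
P = Fv = (351.0)(21.9988) = 7721.59 W = 10.35 hp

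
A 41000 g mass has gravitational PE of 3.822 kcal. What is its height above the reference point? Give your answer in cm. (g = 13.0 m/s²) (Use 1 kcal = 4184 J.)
Convert to SI: m = 41.0 kg, PE = 15991.2 J
h = PE/(mg) = 15991.2/(41.0·13.0) = 30.0023 m = 3000 cm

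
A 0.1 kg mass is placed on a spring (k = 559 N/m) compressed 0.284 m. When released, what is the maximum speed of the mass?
½kx² = ½mv² ⇒ v = x√(k/m) = (0.284)√(559/0.1) = 21.23 m/s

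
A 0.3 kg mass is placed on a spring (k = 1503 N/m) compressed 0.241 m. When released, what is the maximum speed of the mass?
½kx² = ½mv² ⇒ v = x√(k/m) = (0.241)√(1503/0.3) = 17.06 m/s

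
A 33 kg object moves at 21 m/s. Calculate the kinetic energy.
KE = ½mv² = ½(33)(21)² = 7276.5 J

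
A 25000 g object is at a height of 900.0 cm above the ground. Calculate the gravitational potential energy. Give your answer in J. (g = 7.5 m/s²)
Convert to SI: m = 25.0 kg, h = 9.0 m
PE = mgh = (25.0)(7.5)(9.0) = 1688 J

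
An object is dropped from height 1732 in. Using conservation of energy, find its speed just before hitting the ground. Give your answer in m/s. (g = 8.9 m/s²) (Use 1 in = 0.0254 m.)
Convert to SI: h = 43.9928 m
mgh = ½mv² ⇒ v = √(2gh) = √(2·8.9·43.9928) = 27.98 m/s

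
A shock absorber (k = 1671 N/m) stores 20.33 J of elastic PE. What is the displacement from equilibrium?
x = √(2·PE/k) = √(2·20.33/1671) = 0.156 m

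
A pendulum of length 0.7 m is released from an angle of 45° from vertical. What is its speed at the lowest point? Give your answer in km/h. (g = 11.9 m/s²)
h = L(1 − cosθ) = 0.7(1 − cos45°) = 0.205025 m
v = √(2gh) = √(2·11.9·0.205025) = 2.20898 m/s = 7.952 km/h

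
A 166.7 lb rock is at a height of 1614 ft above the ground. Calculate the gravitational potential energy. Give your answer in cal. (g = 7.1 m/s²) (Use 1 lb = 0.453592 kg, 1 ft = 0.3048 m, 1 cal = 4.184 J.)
Convert to SI: m = 75.6138 kg, h = 491.947 m
PE = mgh = (75.6138)(7.1)(491.947) = 264106 J = 63120 cal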